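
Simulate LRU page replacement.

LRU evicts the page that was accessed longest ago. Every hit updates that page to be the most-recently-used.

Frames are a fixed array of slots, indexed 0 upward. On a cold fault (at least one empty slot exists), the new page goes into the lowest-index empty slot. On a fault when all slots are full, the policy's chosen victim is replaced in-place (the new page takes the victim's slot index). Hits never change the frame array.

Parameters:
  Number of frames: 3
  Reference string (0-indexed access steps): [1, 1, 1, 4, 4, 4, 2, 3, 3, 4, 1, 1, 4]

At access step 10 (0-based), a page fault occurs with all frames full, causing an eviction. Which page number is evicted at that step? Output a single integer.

Step 0: ref 1 -> FAULT, frames=[1,-,-]
Step 1: ref 1 -> HIT, frames=[1,-,-]
Step 2: ref 1 -> HIT, frames=[1,-,-]
Step 3: ref 4 -> FAULT, frames=[1,4,-]
Step 4: ref 4 -> HIT, frames=[1,4,-]
Step 5: ref 4 -> HIT, frames=[1,4,-]
Step 6: ref 2 -> FAULT, frames=[1,4,2]
Step 7: ref 3 -> FAULT, evict 1, frames=[3,4,2]
Step 8: ref 3 -> HIT, frames=[3,4,2]
Step 9: ref 4 -> HIT, frames=[3,4,2]
Step 10: ref 1 -> FAULT, evict 2, frames=[3,4,1]
At step 10: evicted page 2

Answer: 2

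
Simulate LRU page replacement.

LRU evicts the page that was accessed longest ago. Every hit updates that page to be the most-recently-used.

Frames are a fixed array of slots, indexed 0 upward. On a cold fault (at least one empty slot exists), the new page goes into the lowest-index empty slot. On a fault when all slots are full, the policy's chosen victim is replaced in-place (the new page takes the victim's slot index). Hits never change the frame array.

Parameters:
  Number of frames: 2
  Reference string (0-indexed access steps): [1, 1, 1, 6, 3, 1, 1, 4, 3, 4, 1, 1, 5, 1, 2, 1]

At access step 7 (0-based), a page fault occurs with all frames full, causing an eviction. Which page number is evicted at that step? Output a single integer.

Answer: 3

Derivation:
Step 0: ref 1 -> FAULT, frames=[1,-]
Step 1: ref 1 -> HIT, frames=[1,-]
Step 2: ref 1 -> HIT, frames=[1,-]
Step 3: ref 6 -> FAULT, frames=[1,6]
Step 4: ref 3 -> FAULT, evict 1, frames=[3,6]
Step 5: ref 1 -> FAULT, evict 6, frames=[3,1]
Step 6: ref 1 -> HIT, frames=[3,1]
Step 7: ref 4 -> FAULT, evict 3, frames=[4,1]
At step 7: evicted page 3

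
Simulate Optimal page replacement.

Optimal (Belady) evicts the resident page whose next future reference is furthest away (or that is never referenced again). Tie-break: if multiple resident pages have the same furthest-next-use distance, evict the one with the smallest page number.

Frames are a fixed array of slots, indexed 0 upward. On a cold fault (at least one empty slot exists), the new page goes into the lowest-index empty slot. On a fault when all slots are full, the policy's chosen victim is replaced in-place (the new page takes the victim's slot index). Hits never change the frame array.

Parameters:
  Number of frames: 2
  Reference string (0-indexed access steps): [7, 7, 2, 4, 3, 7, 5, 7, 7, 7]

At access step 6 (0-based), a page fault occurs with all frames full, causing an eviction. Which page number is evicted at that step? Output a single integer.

Step 0: ref 7 -> FAULT, frames=[7,-]
Step 1: ref 7 -> HIT, frames=[7,-]
Step 2: ref 2 -> FAULT, frames=[7,2]
Step 3: ref 4 -> FAULT, evict 2, frames=[7,4]
Step 4: ref 3 -> FAULT, evict 4, frames=[7,3]
Step 5: ref 7 -> HIT, frames=[7,3]
Step 6: ref 5 -> FAULT, evict 3, frames=[7,5]
At step 6: evicted page 3

Answer: 3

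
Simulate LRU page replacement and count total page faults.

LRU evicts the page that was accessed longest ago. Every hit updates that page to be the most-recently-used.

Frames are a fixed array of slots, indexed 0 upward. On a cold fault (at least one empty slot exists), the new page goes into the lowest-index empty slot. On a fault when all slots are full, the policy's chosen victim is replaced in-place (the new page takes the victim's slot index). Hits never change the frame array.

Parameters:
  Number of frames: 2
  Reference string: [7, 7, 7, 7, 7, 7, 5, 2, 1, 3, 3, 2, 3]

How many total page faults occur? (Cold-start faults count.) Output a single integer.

Answer: 6

Derivation:
Step 0: ref 7 → FAULT, frames=[7,-]
Step 1: ref 7 → HIT, frames=[7,-]
Step 2: ref 7 → HIT, frames=[7,-]
Step 3: ref 7 → HIT, frames=[7,-]
Step 4: ref 7 → HIT, frames=[7,-]
Step 5: ref 7 → HIT, frames=[7,-]
Step 6: ref 5 → FAULT, frames=[7,5]
Step 7: ref 2 → FAULT (evict 7), frames=[2,5]
Step 8: ref 1 → FAULT (evict 5), frames=[2,1]
Step 9: ref 3 → FAULT (evict 2), frames=[3,1]
Step 10: ref 3 → HIT, frames=[3,1]
Step 11: ref 2 → FAULT (evict 1), frames=[3,2]
Step 12: ref 3 → HIT, frames=[3,2]
Total faults: 6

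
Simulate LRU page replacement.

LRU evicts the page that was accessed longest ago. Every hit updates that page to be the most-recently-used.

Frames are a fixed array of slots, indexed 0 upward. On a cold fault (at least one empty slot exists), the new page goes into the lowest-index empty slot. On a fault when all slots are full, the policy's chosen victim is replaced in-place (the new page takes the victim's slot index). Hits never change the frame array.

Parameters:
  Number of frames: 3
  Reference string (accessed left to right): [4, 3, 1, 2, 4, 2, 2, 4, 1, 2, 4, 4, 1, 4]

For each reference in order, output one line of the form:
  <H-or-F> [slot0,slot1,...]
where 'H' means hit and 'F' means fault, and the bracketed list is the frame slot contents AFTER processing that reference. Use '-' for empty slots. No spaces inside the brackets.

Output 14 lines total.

F [4,-,-]
F [4,3,-]
F [4,3,1]
F [2,3,1]
F [2,4,1]
H [2,4,1]
H [2,4,1]
H [2,4,1]
H [2,4,1]
H [2,4,1]
H [2,4,1]
H [2,4,1]
H [2,4,1]
H [2,4,1]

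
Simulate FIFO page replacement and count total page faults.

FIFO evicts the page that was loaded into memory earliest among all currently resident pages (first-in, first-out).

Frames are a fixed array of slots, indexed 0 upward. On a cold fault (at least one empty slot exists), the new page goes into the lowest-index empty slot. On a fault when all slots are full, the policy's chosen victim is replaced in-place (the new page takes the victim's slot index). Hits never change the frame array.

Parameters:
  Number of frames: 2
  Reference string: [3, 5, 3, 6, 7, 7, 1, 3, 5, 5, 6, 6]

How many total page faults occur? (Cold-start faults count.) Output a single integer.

Step 0: ref 3 → FAULT, frames=[3,-]
Step 1: ref 5 → FAULT, frames=[3,5]
Step 2: ref 3 → HIT, frames=[3,5]
Step 3: ref 6 → FAULT (evict 3), frames=[6,5]
Step 4: ref 7 → FAULT (evict 5), frames=[6,7]
Step 5: ref 7 → HIT, frames=[6,7]
Step 6: ref 1 → FAULT (evict 6), frames=[1,7]
Step 7: ref 3 → FAULT (evict 7), frames=[1,3]
Step 8: ref 5 → FAULT (evict 1), frames=[5,3]
Step 9: ref 5 → HIT, frames=[5,3]
Step 10: ref 6 → FAULT (evict 3), frames=[5,6]
Step 11: ref 6 → HIT, frames=[5,6]
Total faults: 8

Answer: 8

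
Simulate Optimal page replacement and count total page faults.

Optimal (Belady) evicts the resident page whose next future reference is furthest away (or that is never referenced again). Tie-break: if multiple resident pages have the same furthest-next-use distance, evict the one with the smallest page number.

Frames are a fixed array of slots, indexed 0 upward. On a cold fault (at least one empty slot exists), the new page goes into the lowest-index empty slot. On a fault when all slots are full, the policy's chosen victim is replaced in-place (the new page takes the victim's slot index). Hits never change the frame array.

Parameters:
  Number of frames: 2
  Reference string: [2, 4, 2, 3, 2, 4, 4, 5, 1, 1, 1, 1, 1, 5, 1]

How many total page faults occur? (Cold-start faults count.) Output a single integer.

Answer: 6

Derivation:
Step 0: ref 2 → FAULT, frames=[2,-]
Step 1: ref 4 → FAULT, frames=[2,4]
Step 2: ref 2 → HIT, frames=[2,4]
Step 3: ref 3 → FAULT (evict 4), frames=[2,3]
Step 4: ref 2 → HIT, frames=[2,3]
Step 5: ref 4 → FAULT (evict 2), frames=[4,3]
Step 6: ref 4 → HIT, frames=[4,3]
Step 7: ref 5 → FAULT (evict 3), frames=[4,5]
Step 8: ref 1 → FAULT (evict 4), frames=[1,5]
Step 9: ref 1 → HIT, frames=[1,5]
Step 10: ref 1 → HIT, frames=[1,5]
Step 11: ref 1 → HIT, frames=[1,5]
Step 12: ref 1 → HIT, frames=[1,5]
Step 13: ref 5 → HIT, frames=[1,5]
Step 14: ref 1 → HIT, frames=[1,5]
Total faults: 6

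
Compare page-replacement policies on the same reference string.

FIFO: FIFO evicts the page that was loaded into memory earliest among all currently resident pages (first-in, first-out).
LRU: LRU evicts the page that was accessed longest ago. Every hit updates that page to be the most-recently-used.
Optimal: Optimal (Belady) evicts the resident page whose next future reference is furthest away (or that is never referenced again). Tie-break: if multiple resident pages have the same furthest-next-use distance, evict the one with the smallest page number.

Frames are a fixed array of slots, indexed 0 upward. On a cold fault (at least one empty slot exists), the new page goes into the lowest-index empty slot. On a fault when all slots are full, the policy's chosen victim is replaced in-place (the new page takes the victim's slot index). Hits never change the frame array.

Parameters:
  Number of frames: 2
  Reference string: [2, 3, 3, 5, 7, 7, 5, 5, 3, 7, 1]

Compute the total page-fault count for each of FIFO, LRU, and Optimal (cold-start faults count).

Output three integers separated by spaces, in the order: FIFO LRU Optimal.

--- FIFO ---
  step 0: ref 2 -> FAULT, frames=[2,-] (faults so far: 1)
  step 1: ref 3 -> FAULT, frames=[2,3] (faults so far: 2)
  step 2: ref 3 -> HIT, frames=[2,3] (faults so far: 2)
  step 3: ref 5 -> FAULT, evict 2, frames=[5,3] (faults so far: 3)
  step 4: ref 7 -> FAULT, evict 3, frames=[5,7] (faults so far: 4)
  step 5: ref 7 -> HIT, frames=[5,7] (faults so far: 4)
  step 6: ref 5 -> HIT, frames=[5,7] (faults so far: 4)
  step 7: ref 5 -> HIT, frames=[5,7] (faults so far: 4)
  step 8: ref 3 -> FAULT, evict 5, frames=[3,7] (faults so far: 5)
  step 9: ref 7 -> HIT, frames=[3,7] (faults so far: 5)
  step 10: ref 1 -> FAULT, evict 7, frames=[3,1] (faults so far: 6)
  FIFO total faults: 6
--- LRU ---
  step 0: ref 2 -> FAULT, frames=[2,-] (faults so far: 1)
  step 1: ref 3 -> FAULT, frames=[2,3] (faults so far: 2)
  step 2: ref 3 -> HIT, frames=[2,3] (faults so far: 2)
  step 3: ref 5 -> FAULT, evict 2, frames=[5,3] (faults so far: 3)
  step 4: ref 7 -> FAULT, evict 3, frames=[5,7] (faults so far: 4)
  step 5: ref 7 -> HIT, frames=[5,7] (faults so far: 4)
  step 6: ref 5 -> HIT, frames=[5,7] (faults so far: 4)
  step 7: ref 5 -> HIT, frames=[5,7] (faults so far: 4)
  step 8: ref 3 -> FAULT, evict 7, frames=[5,3] (faults so far: 5)
  step 9: ref 7 -> FAULT, evict 5, frames=[7,3] (faults so far: 6)
  step 10: ref 1 -> FAULT, evict 3, frames=[7,1] (faults so far: 7)
  LRU total faults: 7
--- Optimal ---
  step 0: ref 2 -> FAULT, frames=[2,-] (faults so far: 1)
  step 1: ref 3 -> FAULT, frames=[2,3] (faults so far: 2)
  step 2: ref 3 -> HIT, frames=[2,3] (faults so far: 2)
  step 3: ref 5 -> FAULT, evict 2, frames=[5,3] (faults so far: 3)
  step 4: ref 7 -> FAULT, evict 3, frames=[5,7] (faults so far: 4)
  step 5: ref 7 -> HIT, frames=[5,7] (faults so far: 4)
  step 6: ref 5 -> HIT, frames=[5,7] (faults so far: 4)
  step 7: ref 5 -> HIT, frames=[5,7] (faults so far: 4)
  step 8: ref 3 -> FAULT, evict 5, frames=[3,7] (faults so far: 5)
  step 9: ref 7 -> HIT, frames=[3,7] (faults so far: 5)
  step 10: ref 1 -> FAULT, evict 3, frames=[1,7] (faults so far: 6)
  Optimal total faults: 6

Answer: 6 7 6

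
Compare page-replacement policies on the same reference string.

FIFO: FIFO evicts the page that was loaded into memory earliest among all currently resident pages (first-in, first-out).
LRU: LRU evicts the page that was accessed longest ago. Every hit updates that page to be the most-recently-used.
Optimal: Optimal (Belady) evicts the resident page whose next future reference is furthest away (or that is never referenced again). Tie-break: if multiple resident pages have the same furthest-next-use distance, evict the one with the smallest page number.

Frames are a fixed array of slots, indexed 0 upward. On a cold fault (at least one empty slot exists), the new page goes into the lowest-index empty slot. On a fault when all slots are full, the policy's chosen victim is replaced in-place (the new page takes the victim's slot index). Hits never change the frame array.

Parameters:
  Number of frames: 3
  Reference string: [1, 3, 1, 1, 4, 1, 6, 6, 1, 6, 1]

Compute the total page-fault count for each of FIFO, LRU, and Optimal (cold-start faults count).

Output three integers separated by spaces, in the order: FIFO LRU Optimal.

Answer: 5 4 4

Derivation:
--- FIFO ---
  step 0: ref 1 -> FAULT, frames=[1,-,-] (faults so far: 1)
  step 1: ref 3 -> FAULT, frames=[1,3,-] (faults so far: 2)
  step 2: ref 1 -> HIT, frames=[1,3,-] (faults so far: 2)
  step 3: ref 1 -> HIT, frames=[1,3,-] (faults so far: 2)
  step 4: ref 4 -> FAULT, frames=[1,3,4] (faults so far: 3)
  step 5: ref 1 -> HIT, frames=[1,3,4] (faults so far: 3)
  step 6: ref 6 -> FAULT, evict 1, frames=[6,3,4] (faults so far: 4)
  step 7: ref 6 -> HIT, frames=[6,3,4] (faults so far: 4)
  step 8: ref 1 -> FAULT, evict 3, frames=[6,1,4] (faults so far: 5)
  step 9: ref 6 -> HIT, frames=[6,1,4] (faults so far: 5)
  step 10: ref 1 -> HIT, frames=[6,1,4] (faults so far: 5)
  FIFO total faults: 5
--- LRU ---
  step 0: ref 1 -> FAULT, frames=[1,-,-] (faults so far: 1)
  step 1: ref 3 -> FAULT, frames=[1,3,-] (faults so far: 2)
  step 2: ref 1 -> HIT, frames=[1,3,-] (faults so far: 2)
  step 3: ref 1 -> HIT, frames=[1,3,-] (faults so far: 2)
  step 4: ref 4 -> FAULT, frames=[1,3,4] (faults so far: 3)
  step 5: ref 1 -> HIT, frames=[1,3,4] (faults so far: 3)
  step 6: ref 6 -> FAULT, evict 3, frames=[1,6,4] (faults so far: 4)
  step 7: ref 6 -> HIT, frames=[1,6,4] (faults so far: 4)
  step 8: ref 1 -> HIT, frames=[1,6,4] (faults so far: 4)
  step 9: ref 6 -> HIT, frames=[1,6,4] (faults so far: 4)
  step 10: ref 1 -> HIT, frames=[1,6,4] (faults so far: 4)
  LRU total faults: 4
--- Optimal ---
  step 0: ref 1 -> FAULT, frames=[1,-,-] (faults so far: 1)
  step 1: ref 3 -> FAULT, frames=[1,3,-] (faults so far: 2)
  step 2: ref 1 -> HIT, frames=[1,3,-] (faults so far: 2)
  step 3: ref 1 -> HIT, frames=[1,3,-] (faults so far: 2)
  step 4: ref 4 -> FAULT, frames=[1,3,4] (faults so far: 3)
  step 5: ref 1 -> HIT, frames=[1,3,4] (faults so far: 3)
  step 6: ref 6 -> FAULT, evict 3, frames=[1,6,4] (faults so far: 4)
  step 7: ref 6 -> HIT, frames=[1,6,4] (faults so far: 4)
  step 8: ref 1 -> HIT, frames=[1,6,4] (faults so far: 4)
  step 9: ref 6 -> HIT, frames=[1,6,4] (faults so far: 4)
  step 10: ref 1 -> HIT, frames=[1,6,4] (faults so far: 4)
  Optimal total faults: 4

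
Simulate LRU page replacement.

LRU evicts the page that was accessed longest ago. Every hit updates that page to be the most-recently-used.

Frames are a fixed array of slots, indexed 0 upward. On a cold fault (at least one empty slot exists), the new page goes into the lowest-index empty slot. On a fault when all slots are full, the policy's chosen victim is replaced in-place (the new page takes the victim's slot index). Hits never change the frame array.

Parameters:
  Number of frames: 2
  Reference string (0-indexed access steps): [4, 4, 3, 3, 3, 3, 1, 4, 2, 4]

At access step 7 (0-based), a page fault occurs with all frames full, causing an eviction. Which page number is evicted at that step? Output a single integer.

Step 0: ref 4 -> FAULT, frames=[4,-]
Step 1: ref 4 -> HIT, frames=[4,-]
Step 2: ref 3 -> FAULT, frames=[4,3]
Step 3: ref 3 -> HIT, frames=[4,3]
Step 4: ref 3 -> HIT, frames=[4,3]
Step 5: ref 3 -> HIT, frames=[4,3]
Step 6: ref 1 -> FAULT, evict 4, frames=[1,3]
Step 7: ref 4 -> FAULT, evict 3, frames=[1,4]
At step 7: evicted page 3

Answer: 3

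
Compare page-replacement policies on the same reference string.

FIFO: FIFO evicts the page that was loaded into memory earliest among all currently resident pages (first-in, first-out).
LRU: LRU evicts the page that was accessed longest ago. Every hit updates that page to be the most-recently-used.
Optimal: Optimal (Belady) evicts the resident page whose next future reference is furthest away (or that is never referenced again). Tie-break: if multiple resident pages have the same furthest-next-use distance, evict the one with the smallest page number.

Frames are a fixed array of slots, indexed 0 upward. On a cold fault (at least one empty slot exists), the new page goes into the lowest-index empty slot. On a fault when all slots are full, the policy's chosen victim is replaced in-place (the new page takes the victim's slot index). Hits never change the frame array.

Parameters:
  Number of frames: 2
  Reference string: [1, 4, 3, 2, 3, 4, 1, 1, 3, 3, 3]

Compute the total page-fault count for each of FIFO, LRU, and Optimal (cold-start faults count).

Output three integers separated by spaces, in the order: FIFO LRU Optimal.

Answer: 7 7 6

Derivation:
--- FIFO ---
  step 0: ref 1 -> FAULT, frames=[1,-] (faults so far: 1)
  step 1: ref 4 -> FAULT, frames=[1,4] (faults so far: 2)
  step 2: ref 3 -> FAULT, evict 1, frames=[3,4] (faults so far: 3)
  step 3: ref 2 -> FAULT, evict 4, frames=[3,2] (faults so far: 4)
  step 4: ref 3 -> HIT, frames=[3,2] (faults so far: 4)
  step 5: ref 4 -> FAULT, evict 3, frames=[4,2] (faults so far: 5)
  step 6: ref 1 -> FAULT, evict 2, frames=[4,1] (faults so far: 6)
  step 7: ref 1 -> HIT, frames=[4,1] (faults so far: 6)
  step 8: ref 3 -> FAULT, evict 4, frames=[3,1] (faults so far: 7)
  step 9: ref 3 -> HIT, frames=[3,1] (faults so far: 7)
  step 10: ref 3 -> HIT, frames=[3,1] (faults so far: 7)
  FIFO total faults: 7
--- LRU ---
  step 0: ref 1 -> FAULT, frames=[1,-] (faults so far: 1)
  step 1: ref 4 -> FAULT, frames=[1,4] (faults so far: 2)
  step 2: ref 3 -> FAULT, evict 1, frames=[3,4] (faults so far: 3)
  step 3: ref 2 -> FAULT, evict 4, frames=[3,2] (faults so far: 4)
  step 4: ref 3 -> HIT, frames=[3,2] (faults so far: 4)
  step 5: ref 4 -> FAULT, evict 2, frames=[3,4] (faults so far: 5)
  step 6: ref 1 -> FAULT, evict 3, frames=[1,4] (faults so far: 6)
  step 7: ref 1 -> HIT, frames=[1,4] (faults so far: 6)
  step 8: ref 3 -> FAULT, evict 4, frames=[1,3] (faults so far: 7)
  step 9: ref 3 -> HIT, frames=[1,3] (faults so far: 7)
  step 10: ref 3 -> HIT, frames=[1,3] (faults so far: 7)
  LRU total faults: 7
--- Optimal ---
  step 0: ref 1 -> FAULT, frames=[1,-] (faults so far: 1)
  step 1: ref 4 -> FAULT, frames=[1,4] (faults so far: 2)
  step 2: ref 3 -> FAULT, evict 1, frames=[3,4] (faults so far: 3)
  step 3: ref 2 -> FAULT, evict 4, frames=[3,2] (faults so far: 4)
  step 4: ref 3 -> HIT, frames=[3,2] (faults so far: 4)
  step 5: ref 4 -> FAULT, evict 2, frames=[3,4] (faults so far: 5)
  step 6: ref 1 -> FAULT, evict 4, frames=[3,1] (faults so far: 6)
  step 7: ref 1 -> HIT, frames=[3,1] (faults so far: 6)
  step 8: ref 3 -> HIT, frames=[3,1] (faults so far: 6)
  step 9: ref 3 -> HIT, frames=[3,1] (faults so far: 6)
  step 10: ref 3 -> HIT, frames=[3,1] (faults so far: 6)
  Optimal total faults: 6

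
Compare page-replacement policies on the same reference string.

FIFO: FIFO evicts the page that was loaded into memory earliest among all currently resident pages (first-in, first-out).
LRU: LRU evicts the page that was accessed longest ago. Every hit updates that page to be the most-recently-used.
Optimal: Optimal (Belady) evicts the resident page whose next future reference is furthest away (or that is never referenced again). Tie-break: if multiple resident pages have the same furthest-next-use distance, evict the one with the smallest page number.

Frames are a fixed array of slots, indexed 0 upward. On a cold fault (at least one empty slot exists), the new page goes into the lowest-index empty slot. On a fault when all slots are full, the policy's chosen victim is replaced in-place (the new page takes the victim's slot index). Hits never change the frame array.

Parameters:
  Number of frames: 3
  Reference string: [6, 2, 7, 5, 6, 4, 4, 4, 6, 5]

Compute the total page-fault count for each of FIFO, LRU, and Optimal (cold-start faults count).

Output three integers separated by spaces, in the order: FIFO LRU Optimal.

Answer: 6 6 5

Derivation:
--- FIFO ---
  step 0: ref 6 -> FAULT, frames=[6,-,-] (faults so far: 1)
  step 1: ref 2 -> FAULT, frames=[6,2,-] (faults so far: 2)
  step 2: ref 7 -> FAULT, frames=[6,2,7] (faults so far: 3)
  step 3: ref 5 -> FAULT, evict 6, frames=[5,2,7] (faults so far: 4)
  step 4: ref 6 -> FAULT, evict 2, frames=[5,6,7] (faults so far: 5)
  step 5: ref 4 -> FAULT, evict 7, frames=[5,6,4] (faults so far: 6)
  step 6: ref 4 -> HIT, frames=[5,6,4] (faults so far: 6)
  step 7: ref 4 -> HIT, frames=[5,6,4] (faults so far: 6)
  step 8: ref 6 -> HIT, frames=[5,6,4] (faults so far: 6)
  step 9: ref 5 -> HIT, frames=[5,6,4] (faults so far: 6)
  FIFO total faults: 6
--- LRU ---
  step 0: ref 6 -> FAULT, frames=[6,-,-] (faults so far: 1)
  step 1: ref 2 -> FAULT, frames=[6,2,-] (faults so far: 2)
  step 2: ref 7 -> FAULT, frames=[6,2,7] (faults so far: 3)
  step 3: ref 5 -> FAULT, evict 6, frames=[5,2,7] (faults so far: 4)
  step 4: ref 6 -> FAULT, evict 2, frames=[5,6,7] (faults so far: 5)
  step 5: ref 4 -> FAULT, evict 7, frames=[5,6,4] (faults so far: 6)
  step 6: ref 4 -> HIT, frames=[5,6,4] (faults so far: 6)
  step 7: ref 4 -> HIT, frames=[5,6,4] (faults so far: 6)
  step 8: ref 6 -> HIT, frames=[5,6,4] (faults so far: 6)
  step 9: ref 5 -> HIT, frames=[5,6,4] (faults so far: 6)
  LRU total faults: 6
--- Optimal ---
  step 0: ref 6 -> FAULT, frames=[6,-,-] (faults so far: 1)
  step 1: ref 2 -> FAULT, frames=[6,2,-] (faults so far: 2)
  step 2: ref 7 -> FAULT, frames=[6,2,7] (faults so far: 3)
  step 3: ref 5 -> FAULT, evict 2, frames=[6,5,7] (faults so far: 4)
  step 4: ref 6 -> HIT, frames=[6,5,7] (faults so far: 4)
  step 5: ref 4 -> FAULT, evict 7, frames=[6,5,4] (faults so far: 5)
  step 6: ref 4 -> HIT, frames=[6,5,4] (faults so far: 5)
  step 7: ref 4 -> HIT, frames=[6,5,4] (faults so far: 5)
  step 8: ref 6 -> HIT, frames=[6,5,4] (faults so far: 5)
  step 9: ref 5 -> HIT, frames=[6,5,4] (faults so far: 5)
  Optimal total faults: 5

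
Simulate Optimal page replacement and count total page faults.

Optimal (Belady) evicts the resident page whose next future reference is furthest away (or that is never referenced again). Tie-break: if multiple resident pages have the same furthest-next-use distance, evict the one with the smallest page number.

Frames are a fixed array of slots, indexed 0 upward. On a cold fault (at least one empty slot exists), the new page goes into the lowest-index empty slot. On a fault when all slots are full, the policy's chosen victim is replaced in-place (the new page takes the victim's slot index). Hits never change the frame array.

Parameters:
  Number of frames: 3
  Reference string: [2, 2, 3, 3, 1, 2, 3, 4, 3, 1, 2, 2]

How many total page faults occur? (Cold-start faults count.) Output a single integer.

Step 0: ref 2 → FAULT, frames=[2,-,-]
Step 1: ref 2 → HIT, frames=[2,-,-]
Step 2: ref 3 → FAULT, frames=[2,3,-]
Step 3: ref 3 → HIT, frames=[2,3,-]
Step 4: ref 1 → FAULT, frames=[2,3,1]
Step 5: ref 2 → HIT, frames=[2,3,1]
Step 6: ref 3 → HIT, frames=[2,3,1]
Step 7: ref 4 → FAULT (evict 2), frames=[4,3,1]
Step 8: ref 3 → HIT, frames=[4,3,1]
Step 9: ref 1 → HIT, frames=[4,3,1]
Step 10: ref 2 → FAULT (evict 1), frames=[4,3,2]
Step 11: ref 2 → HIT, frames=[4,3,2]
Total faults: 5

Answer: 5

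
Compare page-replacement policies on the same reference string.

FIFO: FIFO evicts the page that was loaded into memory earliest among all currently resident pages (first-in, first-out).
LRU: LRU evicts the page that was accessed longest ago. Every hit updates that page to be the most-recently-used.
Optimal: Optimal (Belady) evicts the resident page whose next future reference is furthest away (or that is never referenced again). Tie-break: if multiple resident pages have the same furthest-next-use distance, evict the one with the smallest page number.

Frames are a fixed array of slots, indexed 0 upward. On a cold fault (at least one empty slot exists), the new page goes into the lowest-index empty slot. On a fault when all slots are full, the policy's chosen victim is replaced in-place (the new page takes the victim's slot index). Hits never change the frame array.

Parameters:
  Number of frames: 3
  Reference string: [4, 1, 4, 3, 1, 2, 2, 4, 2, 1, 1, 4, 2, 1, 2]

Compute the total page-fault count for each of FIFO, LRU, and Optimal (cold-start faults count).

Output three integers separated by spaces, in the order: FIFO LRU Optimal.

--- FIFO ---
  step 0: ref 4 -> FAULT, frames=[4,-,-] (faults so far: 1)
  step 1: ref 1 -> FAULT, frames=[4,1,-] (faults so far: 2)
  step 2: ref 4 -> HIT, frames=[4,1,-] (faults so far: 2)
  step 3: ref 3 -> FAULT, frames=[4,1,3] (faults so far: 3)
  step 4: ref 1 -> HIT, frames=[4,1,3] (faults so far: 3)
  step 5: ref 2 -> FAULT, evict 4, frames=[2,1,3] (faults so far: 4)
  step 6: ref 2 -> HIT, frames=[2,1,3] (faults so far: 4)
  step 7: ref 4 -> FAULT, evict 1, frames=[2,4,3] (faults so far: 5)
  step 8: ref 2 -> HIT, frames=[2,4,3] (faults so far: 5)
  step 9: ref 1 -> FAULT, evict 3, frames=[2,4,1] (faults so far: 6)
  step 10: ref 1 -> HIT, frames=[2,4,1] (faults so far: 6)
  step 11: ref 4 -> HIT, frames=[2,4,1] (faults so far: 6)
  step 12: ref 2 -> HIT, frames=[2,4,1] (faults so far: 6)
  step 13: ref 1 -> HIT, frames=[2,4,1] (faults so far: 6)
  step 14: ref 2 -> HIT, frames=[2,4,1] (faults so far: 6)
  FIFO total faults: 6
--- LRU ---
  step 0: ref 4 -> FAULT, frames=[4,-,-] (faults so far: 1)
  step 1: ref 1 -> FAULT, frames=[4,1,-] (faults so far: 2)
  step 2: ref 4 -> HIT, frames=[4,1,-] (faults so far: 2)
  step 3: ref 3 -> FAULT, frames=[4,1,3] (faults so far: 3)
  step 4: ref 1 -> HIT, frames=[4,1,3] (faults so far: 3)
  step 5: ref 2 -> FAULT, evict 4, frames=[2,1,3] (faults so far: 4)
  step 6: ref 2 -> HIT, frames=[2,1,3] (faults so far: 4)
  step 7: ref 4 -> FAULT, evict 3, frames=[2,1,4] (faults so far: 5)
  step 8: ref 2 -> HIT, frames=[2,1,4] (faults so far: 5)
  step 9: ref 1 -> HIT, frames=[2,1,4] (faults so far: 5)
  step 10: ref 1 -> HIT, frames=[2,1,4] (faults so far: 5)
  step 11: ref 4 -> HIT, frames=[2,1,4] (faults so far: 5)
  step 12: ref 2 -> HIT, frames=[2,1,4] (faults so far: 5)
  step 13: ref 1 -> HIT, frames=[2,1,4] (faults so far: 5)
  step 14: ref 2 -> HIT, frames=[2,1,4] (faults so far: 5)
  LRU total faults: 5
--- Optimal ---
  step 0: ref 4 -> FAULT, frames=[4,-,-] (faults so far: 1)
  step 1: ref 1 -> FAULT, frames=[4,1,-] (faults so far: 2)
  step 2: ref 4 -> HIT, frames=[4,1,-] (faults so far: 2)
  step 3: ref 3 -> FAULT, frames=[4,1,3] (faults so far: 3)
  step 4: ref 1 -> HIT, frames=[4,1,3] (faults so far: 3)
  step 5: ref 2 -> FAULT, evict 3, frames=[4,1,2] (faults so far: 4)
  step 6: ref 2 -> HIT, frames=[4,1,2] (faults so far: 4)
  step 7: ref 4 -> HIT, frames=[4,1,2] (faults so far: 4)
  step 8: ref 2 -> HIT, frames=[4,1,2] (faults so far: 4)
  step 9: ref 1 -> HIT, frames=[4,1,2] (faults so far: 4)
  step 10: ref 1 -> HIT, frames=[4,1,2] (faults so far: 4)
  step 11: ref 4 -> HIT, frames=[4,1,2] (faults so far: 4)
  step 12: ref 2 -> HIT, frames=[4,1,2] (faults so far: 4)
  step 13: ref 1 -> HIT, frames=[4,1,2] (faults so far: 4)
  step 14: ref 2 -> HIT, frames=[4,1,2] (faults so far: 4)
  Optimal total faults: 4

Answer: 6 5 4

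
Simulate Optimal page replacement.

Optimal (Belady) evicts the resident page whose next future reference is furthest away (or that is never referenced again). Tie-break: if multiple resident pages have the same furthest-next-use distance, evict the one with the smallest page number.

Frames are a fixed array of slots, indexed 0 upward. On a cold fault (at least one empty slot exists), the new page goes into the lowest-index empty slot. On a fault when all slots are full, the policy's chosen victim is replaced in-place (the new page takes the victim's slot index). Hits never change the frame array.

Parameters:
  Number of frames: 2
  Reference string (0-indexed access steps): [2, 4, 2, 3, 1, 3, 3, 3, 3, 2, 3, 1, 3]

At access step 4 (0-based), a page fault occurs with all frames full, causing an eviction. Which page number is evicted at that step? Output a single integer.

Answer: 2

Derivation:
Step 0: ref 2 -> FAULT, frames=[2,-]
Step 1: ref 4 -> FAULT, frames=[2,4]
Step 2: ref 2 -> HIT, frames=[2,4]
Step 3: ref 3 -> FAULT, evict 4, frames=[2,3]
Step 4: ref 1 -> FAULT, evict 2, frames=[1,3]
At step 4: evicted page 2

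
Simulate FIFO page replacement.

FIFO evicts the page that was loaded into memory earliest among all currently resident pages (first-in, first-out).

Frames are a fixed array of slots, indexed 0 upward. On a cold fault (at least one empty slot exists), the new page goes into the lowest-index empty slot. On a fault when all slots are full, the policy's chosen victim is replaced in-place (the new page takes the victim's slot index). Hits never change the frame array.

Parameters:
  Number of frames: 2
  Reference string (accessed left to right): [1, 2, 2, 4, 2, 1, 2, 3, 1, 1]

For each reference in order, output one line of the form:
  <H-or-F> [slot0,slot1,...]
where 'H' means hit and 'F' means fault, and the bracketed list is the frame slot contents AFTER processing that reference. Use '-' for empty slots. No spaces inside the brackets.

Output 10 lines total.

F [1,-]
F [1,2]
H [1,2]
F [4,2]
H [4,2]
F [4,1]
F [2,1]
F [2,3]
F [1,3]
H [1,3]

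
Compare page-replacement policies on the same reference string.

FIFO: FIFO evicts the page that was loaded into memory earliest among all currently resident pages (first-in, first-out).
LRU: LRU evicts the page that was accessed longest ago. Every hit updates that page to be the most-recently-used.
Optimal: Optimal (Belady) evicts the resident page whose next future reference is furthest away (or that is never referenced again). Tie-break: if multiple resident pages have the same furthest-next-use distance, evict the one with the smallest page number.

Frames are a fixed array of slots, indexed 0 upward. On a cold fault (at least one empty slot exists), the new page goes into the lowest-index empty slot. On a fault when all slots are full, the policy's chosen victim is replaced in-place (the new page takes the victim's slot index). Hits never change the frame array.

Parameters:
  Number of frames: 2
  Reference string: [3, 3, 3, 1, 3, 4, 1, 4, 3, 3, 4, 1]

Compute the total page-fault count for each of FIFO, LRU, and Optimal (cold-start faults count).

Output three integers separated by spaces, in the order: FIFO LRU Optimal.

--- FIFO ---
  step 0: ref 3 -> FAULT, frames=[3,-] (faults so far: 1)
  step 1: ref 3 -> HIT, frames=[3,-] (faults so far: 1)
  step 2: ref 3 -> HIT, frames=[3,-] (faults so far: 1)
  step 3: ref 1 -> FAULT, frames=[3,1] (faults so far: 2)
  step 4: ref 3 -> HIT, frames=[3,1] (faults so far: 2)
  step 5: ref 4 -> FAULT, evict 3, frames=[4,1] (faults so far: 3)
  step 6: ref 1 -> HIT, frames=[4,1] (faults so far: 3)
  step 7: ref 4 -> HIT, frames=[4,1] (faults so far: 3)
  step 8: ref 3 -> FAULT, evict 1, frames=[4,3] (faults so far: 4)
  step 9: ref 3 -> HIT, frames=[4,3] (faults so far: 4)
  step 10: ref 4 -> HIT, frames=[4,3] (faults so far: 4)
  step 11: ref 1 -> FAULT, evict 4, frames=[1,3] (faults so far: 5)
  FIFO total faults: 5
--- LRU ---
  step 0: ref 3 -> FAULT, frames=[3,-] (faults so far: 1)
  step 1: ref 3 -> HIT, frames=[3,-] (faults so far: 1)
  step 2: ref 3 -> HIT, frames=[3,-] (faults so far: 1)
  step 3: ref 1 -> FAULT, frames=[3,1] (faults so far: 2)
  step 4: ref 3 -> HIT, frames=[3,1] (faults so far: 2)
  step 5: ref 4 -> FAULT, evict 1, frames=[3,4] (faults so far: 3)
  step 6: ref 1 -> FAULT, evict 3, frames=[1,4] (faults so far: 4)
  step 7: ref 4 -> HIT, frames=[1,4] (faults so far: 4)
  step 8: ref 3 -> FAULT, evict 1, frames=[3,4] (faults so far: 5)
  step 9: ref 3 -> HIT, frames=[3,4] (faults so far: 5)
  step 10: ref 4 -> HIT, frames=[3,4] (faults so far: 5)
  step 11: ref 1 -> FAULT, evict 3, frames=[1,4] (faults so far: 6)
  LRU total faults: 6
--- Optimal ---
  step 0: ref 3 -> FAULT, frames=[3,-] (faults so far: 1)
  step 1: ref 3 -> HIT, frames=[3,-] (faults so far: 1)
  step 2: ref 3 -> HIT, frames=[3,-] (faults so far: 1)
  step 3: ref 1 -> FAULT, frames=[3,1] (faults so far: 2)
  step 4: ref 3 -> HIT, frames=[3,1] (faults so far: 2)
  step 5: ref 4 -> FAULT, evict 3, frames=[4,1] (faults so far: 3)
  step 6: ref 1 -> HIT, frames=[4,1] (faults so far: 3)
  step 7: ref 4 -> HIT, frames=[4,1] (faults so far: 3)
  step 8: ref 3 -> FAULT, evict 1, frames=[4,3] (faults so far: 4)
  step 9: ref 3 -> HIT, frames=[4,3] (faults so far: 4)
  step 10: ref 4 -> HIT, frames=[4,3] (faults so far: 4)
  step 11: ref 1 -> FAULT, evict 3, frames=[4,1] (faults so far: 5)
  Optimal total faults: 5

Answer: 5 6 5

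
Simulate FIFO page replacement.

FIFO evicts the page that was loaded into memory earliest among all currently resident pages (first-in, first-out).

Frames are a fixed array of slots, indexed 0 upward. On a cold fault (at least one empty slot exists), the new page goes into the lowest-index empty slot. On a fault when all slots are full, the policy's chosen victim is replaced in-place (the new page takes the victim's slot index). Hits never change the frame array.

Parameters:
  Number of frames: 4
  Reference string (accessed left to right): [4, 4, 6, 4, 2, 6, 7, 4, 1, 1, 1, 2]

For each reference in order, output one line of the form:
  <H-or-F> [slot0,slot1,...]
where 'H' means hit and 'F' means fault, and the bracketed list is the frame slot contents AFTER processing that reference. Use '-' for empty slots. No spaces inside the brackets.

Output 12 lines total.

F [4,-,-,-]
H [4,-,-,-]
F [4,6,-,-]
H [4,6,-,-]
F [4,6,2,-]
H [4,6,2,-]
F [4,6,2,7]
H [4,6,2,7]
F [1,6,2,7]
H [1,6,2,7]
H [1,6,2,7]
H [1,6,2,7]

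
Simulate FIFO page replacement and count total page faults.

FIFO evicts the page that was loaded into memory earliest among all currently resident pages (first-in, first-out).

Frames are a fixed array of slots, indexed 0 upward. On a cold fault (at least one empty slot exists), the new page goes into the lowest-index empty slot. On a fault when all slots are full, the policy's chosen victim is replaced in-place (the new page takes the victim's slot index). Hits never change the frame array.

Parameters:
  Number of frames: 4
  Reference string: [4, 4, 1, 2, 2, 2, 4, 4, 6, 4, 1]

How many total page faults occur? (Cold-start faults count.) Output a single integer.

Answer: 4

Derivation:
Step 0: ref 4 → FAULT, frames=[4,-,-,-]
Step 1: ref 4 → HIT, frames=[4,-,-,-]
Step 2: ref 1 → FAULT, frames=[4,1,-,-]
Step 3: ref 2 → FAULT, frames=[4,1,2,-]
Step 4: ref 2 → HIT, frames=[4,1,2,-]
Step 5: ref 2 → HIT, frames=[4,1,2,-]
Step 6: ref 4 → HIT, frames=[4,1,2,-]
Step 7: ref 4 → HIT, frames=[4,1,2,-]
Step 8: ref 6 → FAULT, frames=[4,1,2,6]
Step 9: ref 4 → HIT, frames=[4,1,2,6]
Step 10: ref 1 → HIT, frames=[4,1,2,6]
Total faults: 4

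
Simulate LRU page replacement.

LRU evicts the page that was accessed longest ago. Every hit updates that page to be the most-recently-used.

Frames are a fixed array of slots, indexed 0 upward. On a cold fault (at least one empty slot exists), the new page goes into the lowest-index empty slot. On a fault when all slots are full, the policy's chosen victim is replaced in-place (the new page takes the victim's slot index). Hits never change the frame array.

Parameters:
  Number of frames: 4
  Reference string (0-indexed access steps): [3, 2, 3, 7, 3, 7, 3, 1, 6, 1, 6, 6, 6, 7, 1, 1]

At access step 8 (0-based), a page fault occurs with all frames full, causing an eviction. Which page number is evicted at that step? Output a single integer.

Step 0: ref 3 -> FAULT, frames=[3,-,-,-]
Step 1: ref 2 -> FAULT, frames=[3,2,-,-]
Step 2: ref 3 -> HIT, frames=[3,2,-,-]
Step 3: ref 7 -> FAULT, frames=[3,2,7,-]
Step 4: ref 3 -> HIT, frames=[3,2,7,-]
Step 5: ref 7 -> HIT, frames=[3,2,7,-]
Step 6: ref 3 -> HIT, frames=[3,2,7,-]
Step 7: ref 1 -> FAULT, frames=[3,2,7,1]
Step 8: ref 6 -> FAULT, evict 2, frames=[3,6,7,1]
At step 8: evicted page 2

Answer: 2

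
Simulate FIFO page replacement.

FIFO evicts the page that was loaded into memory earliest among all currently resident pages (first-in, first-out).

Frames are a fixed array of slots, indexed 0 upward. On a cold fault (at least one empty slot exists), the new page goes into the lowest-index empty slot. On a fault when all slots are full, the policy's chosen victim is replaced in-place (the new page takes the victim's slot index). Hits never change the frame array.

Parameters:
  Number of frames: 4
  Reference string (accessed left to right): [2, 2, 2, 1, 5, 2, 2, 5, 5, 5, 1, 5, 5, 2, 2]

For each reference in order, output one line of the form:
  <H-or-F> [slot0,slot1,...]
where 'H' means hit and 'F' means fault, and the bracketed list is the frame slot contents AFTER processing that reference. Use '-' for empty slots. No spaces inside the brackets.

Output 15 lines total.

F [2,-,-,-]
H [2,-,-,-]
H [2,-,-,-]
F [2,1,-,-]
F [2,1,5,-]
H [2,1,5,-]
H [2,1,5,-]
H [2,1,5,-]
H [2,1,5,-]
H [2,1,5,-]
H [2,1,5,-]
H [2,1,5,-]
H [2,1,5,-]
H [2,1,5,-]
H [2,1,5,-]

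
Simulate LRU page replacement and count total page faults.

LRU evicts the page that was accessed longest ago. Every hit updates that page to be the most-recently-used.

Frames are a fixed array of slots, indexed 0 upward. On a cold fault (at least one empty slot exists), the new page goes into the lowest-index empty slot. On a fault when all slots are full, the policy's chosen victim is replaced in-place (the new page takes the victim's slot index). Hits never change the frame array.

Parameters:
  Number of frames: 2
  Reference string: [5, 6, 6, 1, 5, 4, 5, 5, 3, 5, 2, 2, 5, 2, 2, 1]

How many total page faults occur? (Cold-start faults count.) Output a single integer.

Answer: 8

Derivation:
Step 0: ref 5 → FAULT, frames=[5,-]
Step 1: ref 6 → FAULT, frames=[5,6]
Step 2: ref 6 → HIT, frames=[5,6]
Step 3: ref 1 → FAULT (evict 5), frames=[1,6]
Step 4: ref 5 → FAULT (evict 6), frames=[1,5]
Step 5: ref 4 → FAULT (evict 1), frames=[4,5]
Step 6: ref 5 → HIT, frames=[4,5]
Step 7: ref 5 → HIT, frames=[4,5]
Step 8: ref 3 → FAULT (evict 4), frames=[3,5]
Step 9: ref 5 → HIT, frames=[3,5]
Step 10: ref 2 → FAULT (evict 3), frames=[2,5]
Step 11: ref 2 → HIT, frames=[2,5]
Step 12: ref 5 → HIT, frames=[2,5]
Step 13: ref 2 → HIT, frames=[2,5]
Step 14: ref 2 → HIT, frames=[2,5]
Step 15: ref 1 → FAULT (evict 5), frames=[2,1]
Total faults: 8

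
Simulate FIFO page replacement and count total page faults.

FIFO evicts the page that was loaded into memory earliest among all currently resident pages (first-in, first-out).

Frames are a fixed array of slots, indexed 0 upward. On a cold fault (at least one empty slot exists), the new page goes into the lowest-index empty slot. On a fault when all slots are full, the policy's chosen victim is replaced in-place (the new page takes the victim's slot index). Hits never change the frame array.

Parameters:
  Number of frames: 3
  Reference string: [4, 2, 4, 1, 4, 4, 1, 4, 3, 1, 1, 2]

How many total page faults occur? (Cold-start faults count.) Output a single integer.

Step 0: ref 4 → FAULT, frames=[4,-,-]
Step 1: ref 2 → FAULT, frames=[4,2,-]
Step 2: ref 4 → HIT, frames=[4,2,-]
Step 3: ref 1 → FAULT, frames=[4,2,1]
Step 4: ref 4 → HIT, frames=[4,2,1]
Step 5: ref 4 → HIT, frames=[4,2,1]
Step 6: ref 1 → HIT, frames=[4,2,1]
Step 7: ref 4 → HIT, frames=[4,2,1]
Step 8: ref 3 → FAULT (evict 4), frames=[3,2,1]
Step 9: ref 1 → HIT, frames=[3,2,1]
Step 10: ref 1 → HIT, frames=[3,2,1]
Step 11: ref 2 → HIT, frames=[3,2,1]
Total faults: 4

Answer: 4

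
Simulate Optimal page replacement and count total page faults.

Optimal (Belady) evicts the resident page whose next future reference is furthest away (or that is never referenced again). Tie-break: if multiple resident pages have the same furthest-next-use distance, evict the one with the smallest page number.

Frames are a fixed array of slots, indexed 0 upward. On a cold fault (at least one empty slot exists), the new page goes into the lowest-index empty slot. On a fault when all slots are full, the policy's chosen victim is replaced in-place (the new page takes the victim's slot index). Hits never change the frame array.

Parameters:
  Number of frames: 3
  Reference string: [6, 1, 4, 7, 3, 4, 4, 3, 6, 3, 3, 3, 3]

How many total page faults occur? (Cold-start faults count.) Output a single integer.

Step 0: ref 6 → FAULT, frames=[6,-,-]
Step 1: ref 1 → FAULT, frames=[6,1,-]
Step 2: ref 4 → FAULT, frames=[6,1,4]
Step 3: ref 7 → FAULT (evict 1), frames=[6,7,4]
Step 4: ref 3 → FAULT (evict 7), frames=[6,3,4]
Step 5: ref 4 → HIT, frames=[6,3,4]
Step 6: ref 4 → HIT, frames=[6,3,4]
Step 7: ref 3 → HIT, frames=[6,3,4]
Step 8: ref 6 → HIT, frames=[6,3,4]
Step 9: ref 3 → HIT, frames=[6,3,4]
Step 10: ref 3 → HIT, frames=[6,3,4]
Step 11: ref 3 → HIT, frames=[6,3,4]
Step 12: ref 3 → HIT, frames=[6,3,4]
Total faults: 5

Answer: 5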